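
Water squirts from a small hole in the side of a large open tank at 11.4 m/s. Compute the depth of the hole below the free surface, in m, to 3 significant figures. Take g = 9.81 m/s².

Torricelli: v = √(2gh), so h = v²/(2g).
h = 11.4²/(2·9.81) = 130/19.62 = 6.62 m.

h ≈ 6.62 m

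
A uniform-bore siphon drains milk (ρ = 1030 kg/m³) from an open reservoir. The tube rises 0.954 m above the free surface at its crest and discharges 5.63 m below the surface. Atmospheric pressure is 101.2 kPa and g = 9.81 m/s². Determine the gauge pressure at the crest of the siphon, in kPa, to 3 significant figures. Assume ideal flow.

P_gauge = -66.5 kPa

Bernoulli surface→outlet gives ½v² = g·h_out, so v = √(2·9.81·5.63) = 10.5 m/s.
Continuity keeps v the same throughout the tube; from surface to crest, P_atm + 0 = P_top + ½ρv² + ρg·h_top.
P_top = 101200 − ½·1030·10.5² − 1030·9.81·0.954 = 34700 Pa. So P_gauge = P_top − P_atm = -66500 Pa.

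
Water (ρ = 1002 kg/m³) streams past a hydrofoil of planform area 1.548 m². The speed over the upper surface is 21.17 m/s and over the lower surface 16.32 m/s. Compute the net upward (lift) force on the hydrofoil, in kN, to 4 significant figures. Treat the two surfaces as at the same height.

The faster flow above has the lower pressure; Bernoulli (same height) gives ΔP = ½ρ(v_up² − v_low²).
ΔP = ½·1002·(21.17² − 16.32²) = 91100 Pa.
Lift = ΔP · A = 91100 × 1.548 = 141000 N.

F ≈ 141.0 kN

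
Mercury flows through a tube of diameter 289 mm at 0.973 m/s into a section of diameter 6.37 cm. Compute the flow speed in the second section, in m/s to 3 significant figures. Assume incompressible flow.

Mass conservation (A₁v₁ = A₂v₂) gives v₂ = 0.973 × 656/31.9 = 20.0 m/s.

v₂ = 20.0 m/s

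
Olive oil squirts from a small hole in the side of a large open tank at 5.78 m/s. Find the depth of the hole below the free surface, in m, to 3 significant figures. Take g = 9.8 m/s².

Inverting v = √(2gh) gives h = v² / 2g.
h = 5.78²/(2·9.8) = 33.4/19.60 = 1.70 m.

h ≈ 1.70 m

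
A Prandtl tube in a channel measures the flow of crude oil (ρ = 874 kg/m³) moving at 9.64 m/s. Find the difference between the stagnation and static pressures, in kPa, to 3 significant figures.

The dynamic pressure equals the rise in static pressure at the stagnation point: ΔP = ½ρv².
ΔP = ½·874·9.64² = 40600 Pa.

ΔP = 40.6 kPa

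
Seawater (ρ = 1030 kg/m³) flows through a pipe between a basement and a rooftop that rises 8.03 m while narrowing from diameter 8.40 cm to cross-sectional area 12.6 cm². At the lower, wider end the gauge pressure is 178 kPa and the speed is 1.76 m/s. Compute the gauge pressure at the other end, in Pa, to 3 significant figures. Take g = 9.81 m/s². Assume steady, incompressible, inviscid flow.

By continuity, v₂ = v₁·A₁/A₂ = 1.76·(55.4/12.6) = 7.74 m/s.
Energy conservation along the streamline gives P₂ = P₁ − ½ρ(v₂² − v₁²) − ρg(h₂ − h₁).
P₂ = 178000 + ½·1030·(1.76² − 7.74²) − 1030·9.81·(+8.03) = 178000 + (-29300) − (81100) = 67600 Pa.

P₂ ≈ 67600 Pa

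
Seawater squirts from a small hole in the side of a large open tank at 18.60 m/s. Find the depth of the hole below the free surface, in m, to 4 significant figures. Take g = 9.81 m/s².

For a small hole in a large open tank, ½v² = gh, giving h = v²/(2g).
h = 18.60²/(2·9.81) = 346.0/19.62 = 17.63 m.

h ≈ 17.63 m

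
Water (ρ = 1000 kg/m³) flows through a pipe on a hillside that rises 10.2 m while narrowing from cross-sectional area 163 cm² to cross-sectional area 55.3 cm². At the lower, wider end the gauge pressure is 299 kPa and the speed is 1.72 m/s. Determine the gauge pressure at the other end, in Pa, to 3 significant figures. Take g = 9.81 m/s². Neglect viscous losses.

P₂ = 188000 Pa

Continuity gives A₁v₁ = A₂v₂, so v₂ = (163 cm²)/(55.3 cm²) × 1.72 m/s = 5.07 m/s.
Energy conservation along the streamline gives P₂ = P₁ − ½ρ(v₂² − v₁²) − ρg(h₂ − h₁).
P₂ = 299000 + ½·1000·(1.72² − 5.07²) − 1000·9.81·(+10.2) = 299000 + (-11400) − (100000) = 188000 Pa.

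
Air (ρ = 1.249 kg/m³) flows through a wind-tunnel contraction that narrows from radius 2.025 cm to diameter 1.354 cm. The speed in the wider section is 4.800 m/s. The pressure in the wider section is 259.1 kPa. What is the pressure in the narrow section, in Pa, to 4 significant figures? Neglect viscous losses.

258000 Pa

The volume flow rate is constant, so v₂ = (A₁/A₂)v₁ = (12.88/1.440)·4.800 = 42.95 m/s.
The pipe is horizontal, so Bernoulli reduces to P₁ + ½ρv₁² = P₂ + ½ρv₂².
P₂ = P₁ − ½ρ(v₂² − v₁²) = 259100 − ½·1.249·(42.95² − 4.800²) = 259100 − 1137 = 258000 Pa.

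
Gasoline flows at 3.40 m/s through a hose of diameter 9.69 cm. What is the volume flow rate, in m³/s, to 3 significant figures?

Q = A·v = 0.00737 m² × 3.40 m/s = 0.0251 m³/s.

Q ≈ 0.0251 m³/s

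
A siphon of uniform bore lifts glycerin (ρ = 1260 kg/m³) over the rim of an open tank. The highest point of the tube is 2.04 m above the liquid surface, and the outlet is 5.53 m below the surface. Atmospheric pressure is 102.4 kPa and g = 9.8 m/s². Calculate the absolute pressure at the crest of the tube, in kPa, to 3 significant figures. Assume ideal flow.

8.93 kPa

Bernoulli surface→outlet gives ½v² = g·h_out, so v = √(2·9.8·5.53) = 10.4 m/s.
With constant cross-section the crest speed equals v; applying Bernoulli from the surface up to the crest, P_top = P_atm − ½ρv² − ρg·h_top.
P_top = 102400 − ½·1260·10.4² − 1260·9.8·2.04 = 8930 Pa.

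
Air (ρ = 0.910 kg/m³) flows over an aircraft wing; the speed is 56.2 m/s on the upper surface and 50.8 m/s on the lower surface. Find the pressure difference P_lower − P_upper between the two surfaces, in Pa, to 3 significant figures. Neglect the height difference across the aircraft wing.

With negligible Δh, P + ½ρv² is constant, so P_low − P_up = ½ρ(v_up² − v_low²).
ΔP = ½·0.910·(56.2² − 50.8²) = 263 Pa.

ΔP = 263 Pa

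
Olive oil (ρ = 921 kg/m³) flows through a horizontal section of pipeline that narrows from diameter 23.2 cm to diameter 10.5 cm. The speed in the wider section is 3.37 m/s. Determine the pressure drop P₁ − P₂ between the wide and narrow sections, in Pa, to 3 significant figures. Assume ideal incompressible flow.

The volume flow rate is constant, so v₂ = (A₁/A₂)v₁ = (423/86.6)·3.37 = 16.5 m/s.
Bernoulli (h₁ = h₂): P₁ − P₂ = ½ρ(v₂² − v₁²).
P₁ − P₂ = ½·921·(16.5² − 3.37²) = ½·921·259 = 119000 Pa.

ΔP ≈ 119000 Pa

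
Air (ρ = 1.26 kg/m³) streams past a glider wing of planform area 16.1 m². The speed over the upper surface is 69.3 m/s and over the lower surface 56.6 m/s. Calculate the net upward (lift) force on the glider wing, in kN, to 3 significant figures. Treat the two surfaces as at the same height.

From P + ½ρv² = const at equal height, P_low − P_up = ½ρ(v_up² − v_low²).
ΔP = ½·1.26·(69.3² − 56.6²) = 1010 Pa.
Lift = ΔP · A = 1010 × 16.1 = 16200 N.

16.2 kN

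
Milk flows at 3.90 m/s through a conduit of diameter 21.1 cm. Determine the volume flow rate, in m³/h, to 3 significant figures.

Q = 491 m³/h

Q = A·v = 0.0350 m² × 3.90 m/s = 0.136 m³/s.
Converting: 0.136 m³/s × 3600 = 491 m³/h.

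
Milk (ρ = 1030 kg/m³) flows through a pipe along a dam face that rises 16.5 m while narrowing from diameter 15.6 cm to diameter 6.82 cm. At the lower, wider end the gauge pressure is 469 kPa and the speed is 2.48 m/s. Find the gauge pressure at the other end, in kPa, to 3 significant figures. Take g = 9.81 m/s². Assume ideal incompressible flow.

P₂ = 219 kPa

Continuity gives A₁v₁ = A₂v₂, so v₂ = (191 cm²)/(36.5 cm²) × 2.48 m/s = 13.0 m/s.
Bernoulli: P₁ + ½ρv₁² + ρg h₁ = P₂ + ½ρv₂² + ρg h₂, so P₂ = P₁ + ½ρ(v₁² − v₂²) − ρg(h₂ − h₁).
P₂ = 469000 + ½·1030·(2.48² − 13.0²) − 1030·9.81·(+16.5) = 469000 + (-83500) − (167000) = 219000 Pa.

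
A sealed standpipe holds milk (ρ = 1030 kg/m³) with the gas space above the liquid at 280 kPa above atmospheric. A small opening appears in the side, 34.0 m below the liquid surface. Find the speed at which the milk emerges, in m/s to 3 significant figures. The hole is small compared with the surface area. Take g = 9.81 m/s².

Take point 1 at the surface (v₁ ≈ 0) and point 2 at the hole (at atmospheric pressure). Bernoulli: P₁ + ρg h = P_atm + ½ρv₂².
With P₁ − P_atm = 280000 Pa, v₂ = √(2gh + 2ΔP/ρ) = √(2·9.81·34.0 + 2·280000/1030) = 34.8 m/s.

34.8 m/s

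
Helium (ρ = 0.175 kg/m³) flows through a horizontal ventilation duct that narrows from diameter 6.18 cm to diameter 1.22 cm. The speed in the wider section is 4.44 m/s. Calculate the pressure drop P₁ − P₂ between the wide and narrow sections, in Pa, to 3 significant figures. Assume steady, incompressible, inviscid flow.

Mass conservation (A₁v₁ = A₂v₂) gives v₂ = 4.44 × 30.0/1.17 = 114 m/s.
Bernoulli (h₁ = h₂): P₁ − P₂ = ½ρ(v₂² − v₁²).
P₁ − P₂ = ½·0.175·(114² − 4.44²) = ½·0.175·13000 = 1130 Pa.

ΔP ≈ 1130 Pa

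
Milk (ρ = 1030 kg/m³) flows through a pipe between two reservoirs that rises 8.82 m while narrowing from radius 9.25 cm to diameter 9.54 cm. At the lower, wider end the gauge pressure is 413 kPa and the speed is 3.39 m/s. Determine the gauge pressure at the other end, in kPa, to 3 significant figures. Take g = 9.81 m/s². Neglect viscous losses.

Continuity gives A₁v₁ = A₂v₂, so v₂ = (269 cm²)/(71.5 cm²) × 3.39 m/s = 12.7 m/s.
Bernoulli: P₁ + ½ρv₁² + ρg h₁ = P₂ + ½ρv₂² + ρg h₂, so P₂ = P₁ + ½ρ(v₁² − v₂²) − ρg(h₂ − h₁).
P₂ = 413000 + ½·1030·(3.39² − 12.7²) − 1030·9.81·(+8.82) = 413000 + (-77800) − (89100) = 246000 Pa.

P₂ ≈ 246 kPa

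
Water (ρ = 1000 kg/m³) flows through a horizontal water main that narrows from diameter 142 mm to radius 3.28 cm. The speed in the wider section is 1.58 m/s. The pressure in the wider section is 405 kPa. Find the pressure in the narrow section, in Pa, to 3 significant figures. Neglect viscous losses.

The volume flow rate is constant, so v₂ = (A₁/A₂)v₁ = (158/33.8)·1.58 = 7.40 m/s.
Bernoulli (h₁ = h₂): P₁ − P₂ = ½ρ(v₂² − v₁²).
P₂ = P₁ − ½ρ(v₂² − v₁²) = 405000 − ½·1000·(7.40² − 1.58²) = 405000 − 26200 = 379000 Pa.

P₂ ≈ 379000 Pa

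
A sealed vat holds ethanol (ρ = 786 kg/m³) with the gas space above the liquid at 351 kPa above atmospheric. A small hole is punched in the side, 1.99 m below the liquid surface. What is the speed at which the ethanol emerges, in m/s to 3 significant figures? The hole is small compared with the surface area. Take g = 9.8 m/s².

30.5 m/s

Take point 1 at the surface (v₁ ≈ 0) and point 2 at the hole (at atmospheric pressure). Bernoulli: P₁ + ρg h = P_atm + ½ρv₂².
With P₁ − P_atm = 351000 Pa, v₂ = √(2gh + 2ΔP/ρ) = √(2·9.8·1.99 + 2·351000/786) = 30.5 m/s.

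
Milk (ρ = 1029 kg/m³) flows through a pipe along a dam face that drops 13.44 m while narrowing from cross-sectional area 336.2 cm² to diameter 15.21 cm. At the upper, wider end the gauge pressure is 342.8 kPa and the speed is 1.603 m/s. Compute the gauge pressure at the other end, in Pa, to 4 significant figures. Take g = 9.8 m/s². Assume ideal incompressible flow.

P₂ ≈ 475100 Pa

By continuity, v₂ = v₁·A₁/A₂ = 1.603·(336.2/181.7) = 2.966 m/s.
Applying Bernoulli between the two ends and solving for P₂: P₂ = P₁ + ½ρ(v₁² − v₂²) − ρgΔh.
P₂ = 342800 + ½·1029·(1.603² − 2.966²) − 1029·9.8·(−13.44) = 342800 + (-3204) − (-135500) = 475100 Pa.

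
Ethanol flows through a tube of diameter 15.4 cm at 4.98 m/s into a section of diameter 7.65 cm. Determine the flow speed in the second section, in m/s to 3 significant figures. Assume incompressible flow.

By continuity, v₂ = v₁·A₁/A₂ = 4.98·(186/46.0) = 20.2 m/s.

20.2 m/s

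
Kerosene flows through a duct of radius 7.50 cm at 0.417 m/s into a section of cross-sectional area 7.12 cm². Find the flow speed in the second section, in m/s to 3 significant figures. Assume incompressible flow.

v₂ ≈ 10.3 m/s

By continuity, v₂ = v₁·A₁/A₂ = 0.417·(177/7.12) = 10.3 m/s.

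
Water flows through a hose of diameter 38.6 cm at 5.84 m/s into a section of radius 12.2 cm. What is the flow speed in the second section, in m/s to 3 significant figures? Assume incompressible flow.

v₂ ≈ 14.6 m/s

Continuity gives A₁v₁ = A₂v₂, so v₂ = (1170 cm²)/(468 cm²) × 5.84 m/s = 14.6 m/s.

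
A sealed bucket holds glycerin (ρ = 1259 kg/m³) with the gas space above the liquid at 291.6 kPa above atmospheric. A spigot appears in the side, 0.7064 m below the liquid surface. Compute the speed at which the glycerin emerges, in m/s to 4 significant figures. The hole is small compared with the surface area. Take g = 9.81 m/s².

v ≈ 21.84 m/s

Take point 1 at the surface (v₁ ≈ 0) and point 2 at the hole (at atmospheric pressure). Bernoulli: P₁ + ρg h = P_atm + ½ρv₂².
With P₁ − P_atm = 291600 Pa, v₂ = √(2gh + 2ΔP/ρ) = √(2·9.81·0.7064 + 2·291600/1259) = 21.84 m/s.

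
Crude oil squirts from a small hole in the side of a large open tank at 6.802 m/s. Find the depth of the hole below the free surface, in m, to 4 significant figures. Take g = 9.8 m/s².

h ≈ 2.361 m

Torricelli: v = √(2gh), so h = v²/(2g).
h = 6.802²/(2·9.8) = 46.27/19.60 = 2.361 m.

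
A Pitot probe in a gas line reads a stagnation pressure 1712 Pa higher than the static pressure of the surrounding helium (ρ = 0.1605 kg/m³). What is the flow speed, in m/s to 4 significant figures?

v = 146.1 m/s

The dynamic pressure equals the rise in static pressure at the stagnation point: ΔP = ½ρv².
v = √(2ΔP/ρ) = √(2·1712/0.1605) = 146.1 m/s.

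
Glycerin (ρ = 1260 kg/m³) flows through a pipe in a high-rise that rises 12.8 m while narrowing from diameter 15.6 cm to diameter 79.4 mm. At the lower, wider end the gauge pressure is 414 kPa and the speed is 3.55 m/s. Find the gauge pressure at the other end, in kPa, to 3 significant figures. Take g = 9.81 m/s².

P₂ ≈ 145 kPa

Mass conservation (A₁v₁ = A₂v₂) gives v₂ = 3.55 × 191/49.5 = 13.7 m/s.
Energy conservation along the streamline gives P₂ = P₁ − ½ρ(v₂² − v₁²) − ρg(h₂ − h₁).
P₂ = 414000 + ½·1260·(3.55² − 13.7²) − 1260·9.81·(+12.8) = 414000 + (-110000) − (158000) = 145000 Pa.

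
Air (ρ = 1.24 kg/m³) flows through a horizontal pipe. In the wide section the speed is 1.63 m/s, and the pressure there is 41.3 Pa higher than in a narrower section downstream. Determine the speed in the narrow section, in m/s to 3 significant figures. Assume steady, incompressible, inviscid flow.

With h₁ = h₂, rearranging Bernoulli gives v₂ = √(v₁² + 2ΔP/ρ).
v₂ = √(1.63² + 2·41.3/1.24) = √(2.66 + 66.6) = 8.32 m/s.

v₂ ≈ 8.32 m/s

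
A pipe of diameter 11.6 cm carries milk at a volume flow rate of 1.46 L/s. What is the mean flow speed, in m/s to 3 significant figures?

v ≈ 0.138 m/s

Q = 1.46 L/s = 0.00146 m³/s.
v = Q/A = 0.00146 / 0.0106 = 0.138 m/s.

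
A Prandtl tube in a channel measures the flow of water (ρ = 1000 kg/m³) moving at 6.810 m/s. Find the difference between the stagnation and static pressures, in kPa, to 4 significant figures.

At the stagnation point the flow is brought to rest, so Bernoulli gives P_stag − P_static = ½ρv².
ΔP = ½·1000·6.810² = 23190 Pa.

23.19 kPa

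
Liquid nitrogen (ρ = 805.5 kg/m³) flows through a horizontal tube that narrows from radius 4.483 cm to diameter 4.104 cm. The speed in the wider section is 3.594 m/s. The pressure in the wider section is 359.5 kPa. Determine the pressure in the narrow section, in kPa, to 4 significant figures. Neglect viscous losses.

The volume flow rate is constant, so v₂ = (A₁/A₂)v₁ = (63.14/13.23)·3.594 = 17.15 m/s.
With no height change, Bernoulli's equation is P₁ + ½ρv₁² = P₂ + ½ρv₂².
P₂ = P₁ − ½ρ(v₂² − v₁²) = 359500 − ½·805.5·(17.15² − 3.594²) = 359500 − 113300 = 246200 Pa.

P₂ ≈ 246.2 kPa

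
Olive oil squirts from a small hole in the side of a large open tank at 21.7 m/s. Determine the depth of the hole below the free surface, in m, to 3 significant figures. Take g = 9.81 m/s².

Inverting v = √(2gh) gives h = v² / 2g.
h = 21.7²/(2·9.81) = 471/19.62 = 24.0 m.

h ≈ 24.0 m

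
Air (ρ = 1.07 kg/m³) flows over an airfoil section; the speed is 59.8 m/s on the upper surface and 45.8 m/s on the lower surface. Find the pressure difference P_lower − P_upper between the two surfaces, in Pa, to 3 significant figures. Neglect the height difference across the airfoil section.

ΔP ≈ 791 Pa

The pressure is lower where the speed is higher: ΔP = ½ρ(v_up² − v_low²).
ΔP = ½·1.07·(59.8² − 45.8²) = 791 Pa.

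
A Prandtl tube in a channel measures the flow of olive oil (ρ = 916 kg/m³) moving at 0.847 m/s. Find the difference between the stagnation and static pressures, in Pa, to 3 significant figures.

ΔP ≈ 329 Pa

Bernoulli between the free stream and the stagnation point: ½ρv² = P_stag − P_static.
ΔP = ½·916·0.847² = 329 Pa.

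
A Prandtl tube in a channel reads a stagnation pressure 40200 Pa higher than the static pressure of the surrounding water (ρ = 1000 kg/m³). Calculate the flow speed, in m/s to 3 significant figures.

The dynamic pressure equals the rise in static pressure at the stagnation point: ΔP = ½ρv².
v = √(2ΔP/ρ) = √(2·40200/1000) = 8.97 m/s.

v = 8.97 m/s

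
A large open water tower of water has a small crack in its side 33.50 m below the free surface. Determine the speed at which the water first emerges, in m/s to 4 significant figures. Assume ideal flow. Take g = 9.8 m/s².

With the surface at rest and both surface and jet at atmospheric pressure, Bernoulli gives ρg h = ½ρv², so v = √(2gh) = √(2·9.8·33.50) = 25.62 m/s.

v ≈ 25.62 m/s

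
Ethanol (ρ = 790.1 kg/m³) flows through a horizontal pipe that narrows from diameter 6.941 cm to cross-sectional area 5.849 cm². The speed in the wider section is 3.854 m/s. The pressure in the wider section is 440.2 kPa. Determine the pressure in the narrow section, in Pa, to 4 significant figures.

P₂ ≈ 200500 Pa

Continuity gives A₁v₁ = A₂v₂, so v₂ = (37.84 cm²)/(5.849 cm²) × 3.854 m/s = 24.93 m/s.
With no height change, Bernoulli's equation is P₁ + ½ρv₁² = P₂ + ½ρv₂².
P₂ = P₁ − ½ρ(v₂² − v₁²) = 440200 − ½·790.1·(24.93² − 3.854²) = 440200 − 239700 = 200500 Pa.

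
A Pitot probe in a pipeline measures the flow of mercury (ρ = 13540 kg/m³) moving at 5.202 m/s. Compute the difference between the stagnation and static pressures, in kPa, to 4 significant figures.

The dynamic pressure equals the rise in static pressure at the stagnation point: ΔP = ½ρv².
ΔP = ½·13540·5.202² = 183200 Pa.

183.2 kPa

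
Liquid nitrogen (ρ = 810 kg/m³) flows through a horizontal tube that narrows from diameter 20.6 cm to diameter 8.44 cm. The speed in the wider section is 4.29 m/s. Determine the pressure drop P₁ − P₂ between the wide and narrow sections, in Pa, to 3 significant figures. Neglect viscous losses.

By continuity, v₂ = v₁·A₁/A₂ = 4.29·(333/55.9) = 25.6 m/s.
With no height change, Bernoulli's equation is P₁ + ½ρv₁² = P₂ + ½ρv₂².
P₁ − P₂ = ½·810·(25.6² − 4.29²) = ½·810·635 = 257000 Pa.

ΔP = 257000 Pa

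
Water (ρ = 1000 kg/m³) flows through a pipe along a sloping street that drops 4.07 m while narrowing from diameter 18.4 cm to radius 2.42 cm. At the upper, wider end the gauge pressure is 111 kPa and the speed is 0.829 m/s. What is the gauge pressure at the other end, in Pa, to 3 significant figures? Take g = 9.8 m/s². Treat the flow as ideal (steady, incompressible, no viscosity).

The volume flow rate is constant, so v₂ = (A₁/A₂)v₁ = (266/18.4)·0.829 = 12.0 m/s.
Energy conservation along the streamline gives P₂ = P₁ − ½ρ(v₂² − v₁²) − ρg(h₂ − h₁).
P₂ = 111000 + ½·1000·(0.829² − 12.0²) − 1000·9.8·(−4.07) = 111000 + (-71400) − (-39900) = 79500 Pa.

P₂ = 79500 Pa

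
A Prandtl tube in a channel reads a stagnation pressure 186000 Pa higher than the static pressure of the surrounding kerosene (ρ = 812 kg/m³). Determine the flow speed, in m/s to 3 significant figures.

21.4 m/s

The dynamic pressure equals the rise in static pressure at the stagnation point: ΔP = ½ρv².
v = √(2ΔP/ρ) = √(2·186000/812) = 21.4 m/s.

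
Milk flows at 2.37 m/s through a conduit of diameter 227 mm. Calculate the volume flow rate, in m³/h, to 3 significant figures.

Q = A·v = 0.0405 m² × 2.37 m/s = 0.0959 m³/s.
Converting: 0.0959 m³/s × 3600 = 345 m³/h.

Q ≈ 345 m³/h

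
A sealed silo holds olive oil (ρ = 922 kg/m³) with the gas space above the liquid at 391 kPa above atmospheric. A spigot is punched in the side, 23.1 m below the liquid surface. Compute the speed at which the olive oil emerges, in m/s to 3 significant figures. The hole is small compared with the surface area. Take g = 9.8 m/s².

36.1 m/s

Take point 1 at the surface (v₁ ≈ 0) and point 2 at the hole (at atmospheric pressure). Bernoulli: P₁ + ρg h = P_atm + ½ρv₂².
With P₁ − P_atm = 391000 Pa, v₂ = √(2gh + 2ΔP/ρ) = √(2·9.8·23.1 + 2·391000/922) = 36.1 m/s.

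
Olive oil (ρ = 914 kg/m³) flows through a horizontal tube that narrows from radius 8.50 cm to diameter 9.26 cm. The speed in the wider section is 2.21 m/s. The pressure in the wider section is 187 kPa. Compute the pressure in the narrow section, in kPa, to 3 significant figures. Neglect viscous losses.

By continuity, v₂ = v₁·A₁/A₂ = 2.21·(227/67.3) = 7.45 m/s.
Along the horizontal streamline, P + ½ρv² is constant.
P₂ = P₁ − ½ρ(v₂² − v₁²) = 187000 − ½·914·(7.45² − 2.21²) = 187000 − 23100 = 164000 Pa.

P₂ ≈ 164 kPa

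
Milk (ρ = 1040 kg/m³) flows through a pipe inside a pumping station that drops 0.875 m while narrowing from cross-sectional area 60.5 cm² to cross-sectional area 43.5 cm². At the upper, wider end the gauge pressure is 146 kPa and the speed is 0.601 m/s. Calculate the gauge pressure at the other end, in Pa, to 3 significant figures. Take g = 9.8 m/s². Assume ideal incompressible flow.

By continuity, v₂ = v₁·A₁/A₂ = 0.601·(60.5/43.5) = 0.836 m/s.
Bernoulli: P₁ + ½ρv₁² + ρg h₁ = P₂ + ½ρv₂² + ρg h₂, so P₂ = P₁ + ½ρ(v₁² − v₂²) − ρg(h₂ − h₁).
P₂ = 146000 + ½·1040·(0.601² − 0.836²) − 1040·9.8·(−0.875) = 146000 + (-175) − (-8920) = 155000 Pa.

P₂ ≈ 155000 Pa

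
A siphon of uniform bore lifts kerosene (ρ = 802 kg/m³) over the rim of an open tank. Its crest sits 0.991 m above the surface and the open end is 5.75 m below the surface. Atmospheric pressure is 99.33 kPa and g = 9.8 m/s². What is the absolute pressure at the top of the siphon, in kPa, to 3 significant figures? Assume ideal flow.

Bernoulli surface→outlet gives ½v² = g·h_out, so v = √(2·9.8·5.75) = 10.6 m/s.
The bore is uniform, so the speed at the crest is the same v. Bernoulli surface→crest: P_atm = P_top + ½ρv² + ρg·h_top.
P_top = 99330 − ½·802·10.6² − 802·9.8·0.991 = 46300 Pa.

P_top = 46.3 kPa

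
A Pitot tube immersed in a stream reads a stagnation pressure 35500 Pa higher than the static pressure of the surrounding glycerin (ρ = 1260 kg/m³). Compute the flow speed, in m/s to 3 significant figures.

At the stagnation point the flow is brought to rest, so Bernoulli gives P_stag − P_static = ½ρv².
v = √(2ΔP/ρ) = √(2·35500/1260) = 7.51 m/s.

v ≈ 7.51 m/s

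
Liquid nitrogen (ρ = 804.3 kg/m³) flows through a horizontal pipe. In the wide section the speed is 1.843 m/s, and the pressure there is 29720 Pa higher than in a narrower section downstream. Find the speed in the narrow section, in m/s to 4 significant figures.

Along the level pipe P + ½ρv² is conserved, hence v₂² = v₁² + 2(P₁ − P₂)/ρ.
v₂ = √(1.843² + 2·29720/804.3) = √(3.397 + 73.90) = 8.792 m/s.

v₂ ≈ 8.792 m/s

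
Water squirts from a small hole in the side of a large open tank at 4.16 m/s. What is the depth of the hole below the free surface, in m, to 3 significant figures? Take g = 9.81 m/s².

0.882 m

For a small hole in a large open tank, ½v² = gh, giving h = v²/(2g).
h = 4.16²/(2·9.81) = 17.3/19.62 = 0.882 m.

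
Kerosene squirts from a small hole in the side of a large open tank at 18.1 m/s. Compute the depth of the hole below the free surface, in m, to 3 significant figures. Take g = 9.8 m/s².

h = 16.7 m

Torricelli: v = √(2gh), so h = v²/(2g).
h = 18.1²/(2·9.8) = 328/19.60 = 16.7 m.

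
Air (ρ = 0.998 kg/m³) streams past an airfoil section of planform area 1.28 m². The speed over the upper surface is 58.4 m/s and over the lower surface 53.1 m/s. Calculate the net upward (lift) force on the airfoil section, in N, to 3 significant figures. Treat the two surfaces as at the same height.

F ≈ 377 N

From P + ½ρv² = const at equal height, P_low − P_up = ½ρ(v_up² − v_low²).
ΔP = ½·0.998·(58.4² − 53.1²) = 295 Pa.
Lift = ΔP · A = 295 × 1.28 = 377 N.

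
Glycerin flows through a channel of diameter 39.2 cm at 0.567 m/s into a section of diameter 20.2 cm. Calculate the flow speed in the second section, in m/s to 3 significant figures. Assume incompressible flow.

v₂ ≈ 2.14 m/s

By continuity, v₂ = v₁·A₁/A₂ = 0.567·(1210/320) = 2.14 m/s.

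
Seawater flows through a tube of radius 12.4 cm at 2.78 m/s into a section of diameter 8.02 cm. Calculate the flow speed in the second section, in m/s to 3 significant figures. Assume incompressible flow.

The volume flow rate is constant, so v₂ = (A₁/A₂)v₁ = (483/50.5)·2.78 = 26.6 m/s.

v₂ = 26.6 m/s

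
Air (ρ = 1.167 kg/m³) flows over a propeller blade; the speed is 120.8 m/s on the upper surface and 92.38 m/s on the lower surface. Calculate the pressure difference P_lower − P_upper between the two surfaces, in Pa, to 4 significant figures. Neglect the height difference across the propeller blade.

With negligible Δh, P + ½ρv² is constant, so P_low − P_up = ½ρ(v_up² − v_low²).
ΔP = ½·1.167·(120.8² − 92.38²) = 3535 Pa.

ΔP = 3535 Pa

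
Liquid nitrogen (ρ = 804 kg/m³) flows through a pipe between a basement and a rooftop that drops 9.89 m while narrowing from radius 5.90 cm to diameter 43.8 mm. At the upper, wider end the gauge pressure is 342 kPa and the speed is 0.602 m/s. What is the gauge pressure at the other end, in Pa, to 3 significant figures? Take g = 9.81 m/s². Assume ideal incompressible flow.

The volume flow rate is constant, so v₂ = (A₁/A₂)v₁ = (109/15.1)·0.602 = 4.37 m/s.
Bernoulli: P₁ + ½ρv₁² + ρg h₁ = P₂ + ½ρv₂² + ρg h₂, so P₂ = P₁ + ½ρ(v₁² − v₂²) − ρg(h₂ − h₁).
P₂ = 342000 + ½·804·(0.602² − 4.37²) − 804·9.81·(−9.89) = 342000 + (-7530) − (-78000) = 412000 Pa.

P₂ = 412000 Pa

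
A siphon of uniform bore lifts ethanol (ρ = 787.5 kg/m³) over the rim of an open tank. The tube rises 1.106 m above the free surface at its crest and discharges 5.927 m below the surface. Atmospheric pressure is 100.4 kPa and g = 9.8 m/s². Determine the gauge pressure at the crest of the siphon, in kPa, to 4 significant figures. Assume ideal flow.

Bernoulli surface→outlet gives ½v² = g·h_out, so v = √(2·9.8·5.927) = 10.78 m/s.
Continuity keeps v the same throughout the tube; from surface to crest, P_atm + 0 = P_top + ½ρv² + ρg·h_top.
P_top = 100400 − ½·787.5·10.78² − 787.5·9.8·1.106 = 46120 Pa. So P_gauge = P_top − P_atm = -54280 Pa.

P_gauge ≈ -54.28 kPa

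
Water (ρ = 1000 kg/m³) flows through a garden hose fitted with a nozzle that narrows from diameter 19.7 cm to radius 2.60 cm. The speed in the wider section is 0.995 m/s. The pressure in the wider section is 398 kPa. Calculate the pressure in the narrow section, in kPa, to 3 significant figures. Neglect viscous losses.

P₂ ≈ 297 kPa

By continuity, v₂ = v₁·A₁/A₂ = 0.995·(305/21.2) = 14.3 m/s.
Bernoulli (h₁ = h₂): P₁ − P₂ = ½ρ(v₂² − v₁²).
P₂ = P₁ − ½ρ(v₂² − v₁²) = 398000 − ½·1000·(14.3² − 0.995²) = 398000 − 101000 = 297000 Pa.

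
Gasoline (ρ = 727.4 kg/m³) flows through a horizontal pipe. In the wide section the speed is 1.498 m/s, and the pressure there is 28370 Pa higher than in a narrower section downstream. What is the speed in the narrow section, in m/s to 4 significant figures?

v₂ = 8.958 m/s

Horizontal Bernoulli: P₁ + ½ρv₁² = P₂ + ½ρv₂², so v₂² = v₁² + 2(P₁ − P₂)/ρ.
v₂ = √(1.498² + 2·28370/727.4) = √(2.244 + 78.00) = 8.958 m/s.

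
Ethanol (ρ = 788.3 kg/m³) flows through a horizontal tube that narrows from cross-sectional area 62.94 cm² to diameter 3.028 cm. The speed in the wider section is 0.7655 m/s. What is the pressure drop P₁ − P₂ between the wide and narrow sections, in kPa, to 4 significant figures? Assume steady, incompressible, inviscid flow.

ΔP ≈ 17.41 kPa

The volume flow rate is constant, so v₂ = (A₁/A₂)v₁ = (62.94/7.201)·0.7655 = 6.691 m/s.
With no height change, Bernoulli's equation is P₁ + ½ρv₁² = P₂ + ½ρv₂².
P₁ − P₂ = ½·788.3·(6.691² − 0.7655²) = ½·788.3·44.18 = 17410 Pa.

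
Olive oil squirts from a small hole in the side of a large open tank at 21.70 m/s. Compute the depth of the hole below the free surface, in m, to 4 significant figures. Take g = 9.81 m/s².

h ≈ 24.00 m

Inverting v = √(2gh) gives h = v² / 2g.
h = 21.70²/(2·9.81) = 470.9/19.62 = 24.00 m.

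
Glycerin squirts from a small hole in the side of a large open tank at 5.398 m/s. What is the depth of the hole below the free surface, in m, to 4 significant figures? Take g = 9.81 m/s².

h ≈ 1.485 m

Torricelli: v = √(2gh), so h = v²/(2g).
h = 5.398²/(2·9.81) = 29.14/19.62 = 1.485 m.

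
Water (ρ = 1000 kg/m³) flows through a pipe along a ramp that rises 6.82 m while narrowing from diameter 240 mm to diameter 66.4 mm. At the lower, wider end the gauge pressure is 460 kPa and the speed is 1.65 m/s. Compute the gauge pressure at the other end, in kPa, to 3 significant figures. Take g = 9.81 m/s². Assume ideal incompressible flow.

By continuity, v₂ = v₁·A₁/A₂ = 1.65·(452/34.6) = 21.6 m/s.
Applying Bernoulli between the two ends and solving for P₂: P₂ = P₁ + ½ρ(v₁² − v₂²) − ρgΔh.
P₂ = 460000 + ½·1000·(1.65² − 21.6²) − 1000·9.81·(+6.82) = 460000 + (-231000) − (66900) = 162000 Pa.

P₂ ≈ 162 kPa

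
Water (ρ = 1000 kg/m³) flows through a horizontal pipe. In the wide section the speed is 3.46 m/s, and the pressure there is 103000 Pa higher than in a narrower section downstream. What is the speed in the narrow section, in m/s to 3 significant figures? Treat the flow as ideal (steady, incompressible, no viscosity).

v₂ ≈ 14.8 m/s

Along the level pipe P + ½ρv² is conserved, hence v₂² = v₁² + 2(P₁ − P₂)/ρ.
v₂ = √(3.46² + 2·103000/1000) = √(12.0 + 206) = 14.8 m/s.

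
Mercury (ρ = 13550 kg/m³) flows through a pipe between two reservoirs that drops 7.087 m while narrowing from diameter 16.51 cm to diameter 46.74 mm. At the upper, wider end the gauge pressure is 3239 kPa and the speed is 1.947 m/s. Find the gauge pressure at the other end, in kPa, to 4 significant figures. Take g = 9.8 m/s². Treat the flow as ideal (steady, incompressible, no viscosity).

The volume flow rate is constant, so v₂ = (A₁/A₂)v₁ = (214.1/17.16)·1.947 = 24.29 m/s.
Bernoulli: P₁ + ½ρv₁² + ρg h₁ = P₂ + ½ρv₂² + ρg h₂, so P₂ = P₁ + ½ρ(v₁² − v₂²) − ρg(h₂ − h₁).
P₂ = 3239000 + ½·13550·(1.947² − 24.29²) − 13550·9.8·(−7.087) = 3239000 + (-3973000) − (-941100) = 207500 Pa.

P₂ ≈ 207.5 kPa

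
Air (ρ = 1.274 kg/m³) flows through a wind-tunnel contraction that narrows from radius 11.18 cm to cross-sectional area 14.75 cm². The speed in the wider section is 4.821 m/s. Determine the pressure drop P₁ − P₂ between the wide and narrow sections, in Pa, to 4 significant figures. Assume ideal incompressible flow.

Continuity gives A₁v₁ = A₂v₂, so v₂ = (392.7 cm²)/(14.75 cm²) × 4.821 m/s = 128.3 m/s.
Along the horizontal streamline, P + ½ρv² is constant.
P₁ − P₂ = ½·1.274·(128.3² − 4.821²) = ½·1.274·16450 = 10480 Pa.

10480 Pa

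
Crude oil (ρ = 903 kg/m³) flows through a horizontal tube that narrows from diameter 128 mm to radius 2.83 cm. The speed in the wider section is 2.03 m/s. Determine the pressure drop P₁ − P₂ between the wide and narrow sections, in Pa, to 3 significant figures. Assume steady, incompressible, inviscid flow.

ΔP ≈ 46800 Pa

Continuity gives A₁v₁ = A₂v₂, so v₂ = (129 cm²)/(25.2 cm²) × 2.03 m/s = 10.4 m/s.
The pipe is horizontal, so Bernoulli reduces to P₁ + ½ρv₁² = P₂ + ½ρv₂².
P₁ − P₂ = ½·903·(10.4² − 2.03²) = ½·903·104 = 46800 Pa.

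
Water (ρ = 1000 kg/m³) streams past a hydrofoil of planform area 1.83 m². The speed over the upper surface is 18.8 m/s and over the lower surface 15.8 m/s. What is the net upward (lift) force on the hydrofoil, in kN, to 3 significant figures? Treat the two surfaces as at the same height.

F ≈ 95.0 kN

From P + ½ρv² = const at equal height, P_low − P_up = ½ρ(v_up² − v_low²).
ΔP = ½·1000·(18.8² − 15.8²) = 51900 Pa.
Lift = ΔP · A = 51900 × 1.83 = 95000 N.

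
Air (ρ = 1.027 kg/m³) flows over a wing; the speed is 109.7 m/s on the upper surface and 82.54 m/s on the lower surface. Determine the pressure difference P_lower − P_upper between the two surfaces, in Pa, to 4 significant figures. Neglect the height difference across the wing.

Bernoulli (same height): P_lower − P_upper = ½ρ(v_upper² − v_lower²).
ΔP = ½·1.027·(109.7² − 82.54²) = 2681 Pa.

ΔP ≈ 2681 Pa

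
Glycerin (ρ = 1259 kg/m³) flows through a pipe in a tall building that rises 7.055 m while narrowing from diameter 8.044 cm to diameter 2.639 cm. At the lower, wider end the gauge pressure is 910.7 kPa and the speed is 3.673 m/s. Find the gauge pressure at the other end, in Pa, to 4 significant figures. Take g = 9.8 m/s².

By continuity, v₂ = v₁·A₁/A₂ = 3.673·(50.82/5.470) = 34.13 m/s.
Bernoulli: P₁ + ½ρv₁² + ρg h₁ = P₂ + ½ρv₂² + ρg h₂, so P₂ = P₁ + ½ρ(v₁² − v₂²) − ρg(h₂ − h₁).
P₂ = 910700 + ½·1259·(3.673² − 34.13²) − 1259·9.8·(+7.055) = 910700 + (-724600) − (87050) = 99040 Pa.

P₂ = 99040 Pa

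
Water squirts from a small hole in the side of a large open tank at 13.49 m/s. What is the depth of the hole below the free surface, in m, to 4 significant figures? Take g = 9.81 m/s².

Inverting v = √(2gh) gives h = v² / 2g.
h = 13.49²/(2·9.81) = 182.0/19.62 = 9.275 m.

9.275 m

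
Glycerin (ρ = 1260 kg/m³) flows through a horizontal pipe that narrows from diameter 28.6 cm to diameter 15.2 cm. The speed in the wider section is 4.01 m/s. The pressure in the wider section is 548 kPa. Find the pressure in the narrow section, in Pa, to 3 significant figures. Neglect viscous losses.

P₂ = 431000 Pa

The volume flow rate is constant, so v₂ = (A₁/A₂)v₁ = (642/181)·4.01 = 14.2 m/s.
The pipe is horizontal, so Bernoulli reduces to P₁ + ½ρv₁² = P₂ + ½ρv₂².
P₂ = P₁ − ½ρ(v₂² − v₁²) = 548000 − ½·1260·(14.2² − 4.01²) = 548000 − 117000 = 431000 Pa.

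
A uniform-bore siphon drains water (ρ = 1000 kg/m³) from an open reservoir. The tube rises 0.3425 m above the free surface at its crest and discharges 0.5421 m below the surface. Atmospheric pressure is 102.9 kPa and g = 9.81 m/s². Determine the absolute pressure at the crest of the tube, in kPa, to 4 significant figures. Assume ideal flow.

From the surface to the outlet (both open to atmosphere, surface at rest): v = √(2g·h_out) = √(2·9.81·0.5421) = 3.261 m/s.
Continuity keeps v the same throughout the tube; from surface to crest, P_atm + 0 = P_top + ½ρv² + ρg·h_top.
P_top = 102900 − ½·1000·3.261² − 1000·9.81·0.3425 = 94220 Pa.

P_top ≈ 94.22 kPa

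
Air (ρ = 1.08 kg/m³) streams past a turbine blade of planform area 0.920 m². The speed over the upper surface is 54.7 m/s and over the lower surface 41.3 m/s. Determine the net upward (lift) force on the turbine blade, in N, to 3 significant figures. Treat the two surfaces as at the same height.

639 N

From P + ½ρv² = const at equal height, P_low − P_up = ½ρ(v_up² − v_low²).
ΔP = ½·1.08·(54.7² − 41.3²) = 695 Pa.
Lift = ΔP · A = 695 × 0.920 = 639 N.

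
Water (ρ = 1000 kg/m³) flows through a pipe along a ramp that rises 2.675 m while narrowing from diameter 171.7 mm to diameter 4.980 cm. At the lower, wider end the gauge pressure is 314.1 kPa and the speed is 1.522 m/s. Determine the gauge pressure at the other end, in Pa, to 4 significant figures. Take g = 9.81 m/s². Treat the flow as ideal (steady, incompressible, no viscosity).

P₂ ≈ 125300 Pa

By continuity, v₂ = v₁·A₁/A₂ = 1.522·(231.5/19.48) = 18.09 m/s.
Energy conservation along the streamline gives P₂ = P₁ − ½ρ(v₂² − v₁²) − ρg(h₂ − h₁).
P₂ = 314100 + ½·1000·(1.522² − 18.09²) − 1000·9.81·(+2.675) = 314100 + (-162500) − (26240) = 125300 Pa.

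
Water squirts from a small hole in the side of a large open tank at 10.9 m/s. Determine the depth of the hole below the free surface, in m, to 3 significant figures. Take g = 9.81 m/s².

h = 6.06 m

Torricelli: v = √(2gh), so h = v²/(2g).
h = 10.9²/(2·9.81) = 119/19.62 = 6.06 m.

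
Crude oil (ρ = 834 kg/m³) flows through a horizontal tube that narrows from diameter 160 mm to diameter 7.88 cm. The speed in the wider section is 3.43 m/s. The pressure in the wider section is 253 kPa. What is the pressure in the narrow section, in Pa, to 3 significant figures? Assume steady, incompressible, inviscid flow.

Mass conservation (A₁v₁ = A₂v₂) gives v₂ = 3.43 × 201/48.8 = 14.1 m/s.
The pipe is horizontal, so Bernoulli reduces to P₁ + ½ρv₁² = P₂ + ½ρv₂².
P₂ = P₁ − ½ρ(v₂² − v₁²) = 253000 − ½·834·(14.1² − 3.43²) = 253000 − 78500 = 175000 Pa.

P₂ = 175000 Pa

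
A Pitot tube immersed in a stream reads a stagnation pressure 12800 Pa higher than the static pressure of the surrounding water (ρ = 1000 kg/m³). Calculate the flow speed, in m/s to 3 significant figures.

v ≈ 5.06 m/s

The dynamic pressure equals the rise in static pressure at the stagnation point: ΔP = ½ρv².
v = √(2ΔP/ρ) = √(2·12800/1000) = 5.06 m/s.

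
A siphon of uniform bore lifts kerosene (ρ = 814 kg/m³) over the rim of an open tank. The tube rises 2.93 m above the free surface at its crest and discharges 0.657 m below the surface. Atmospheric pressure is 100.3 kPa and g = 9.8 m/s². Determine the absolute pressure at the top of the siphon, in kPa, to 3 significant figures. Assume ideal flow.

From the surface to the outlet (both open to atmosphere, surface at rest): v = √(2g·h_out) = √(2·9.8·0.657) = 3.59 m/s.
With constant cross-section the crest speed equals v; applying Bernoulli from the surface up to the crest, P_top = P_atm − ½ρv² − ρg·h_top.
P_top = 100300 − ½·814·3.59² − 814·9.8·2.93 = 71700 Pa.

P_top = 71.7 kPa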